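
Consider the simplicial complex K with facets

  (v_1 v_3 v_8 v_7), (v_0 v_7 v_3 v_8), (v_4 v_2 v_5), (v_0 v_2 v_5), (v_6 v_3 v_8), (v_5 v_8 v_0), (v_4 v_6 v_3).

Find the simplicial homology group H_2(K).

H_2 = 0.

Fix the vertex order v_0 < v_1 < v_2 < v_3 < v_4 < v_5 < v_6 < v_7 < v_8 and write every simplex with vertices in increasing order. Then dim K = 3 and the simplices of K are:

  0-simplices (9): [v_0], [v_1], [v_2], [v_3], [v_4], [v_5], [v_6], [v_7], [v_8]
  1-simplices (19): (19 of them)
  2-simplices (12): (12 of them)
  3-simplices (2): [v_0,v_3,v_7,v_8], [v_1,v_3,v_7,v_8]

so the chain groups are C_0 ≅ Z^9, C_1 ≅ Z^19, C_2 ≅ Z^12, C_3 ≅ Z^2.

∂_1: C_1 → C_0 sends each edge [p,q] (with p < q) to q − p. For instance
  ∂[v_0,v_8] = [v_8] − [v_0].
As a 9×19 matrix over Z this has rank 8, with invariant factors (1,1,1,1,1,1,1,1).

∂_2: C_2 → C_1 acts by ∂[p,q,r] = [q,r] − [p,r] + [p,q]. For instance
  ∂[v_0,v_3,v_7] = [v_3,v_7] − [v_0,v_7] + [v_0,v_3],
  ∂[v_1,v_3,v_7] = [v_3,v_7] − [v_1,v_7] + [v_1,v_3].
The 19×12 boundary matrix has rank 10 and Smith normal form diag(1,1,1,1,1,1,1,1,1,1).

∂_3: C_3 → C_2 sends each 3-simplex σ to the alternating sum Σ_i (−1)^i (σ with its i-th vertex removed). For instance
  ∂[v_0,v_3,v_7,v_8] = [v_3,v_7,v_8] − [v_0,v_7,v_8] + [v_0,v_3,v_8] − [v_0,v_3,v_7],
  ∂[v_1,v_3,v_7,v_8] = [v_3,v_7,v_8] − [v_1,v_7,v_8] + [v_1,v_3,v_8] − [v_1,v_3,v_7].
As a 12×2 matrix over Z this has rank 2, with invariant factors (1,1).

From H_k ≅ ker(∂_k) / im(∂_{k+1}) we obtain:

  H_2: rank ker ∂_2 − rank ∂_3 = (12 − 10) − 2 = 0, and the invariant factors of ∂_3 are all 1, so H_2 = 0.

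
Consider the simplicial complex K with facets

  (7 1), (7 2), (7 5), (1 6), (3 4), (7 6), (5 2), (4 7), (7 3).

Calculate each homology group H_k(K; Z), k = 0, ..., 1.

H_0 = Z,  H_1 = Z^3.

K has 7 vertices, 9 edges.
rank ∂_0 = 0, rank ∂_1 = 6 ⇒ b_0 = 7 − 0 − 6 = 1; all invariant factors of ∂_1 are 1 so no torsion. So H_0 = Z.
rank ∂_1 = 6, rank ∂_2 = 0 ⇒ b_1 = 9 − 6 − 0 = 3. So H_1 = Z^3.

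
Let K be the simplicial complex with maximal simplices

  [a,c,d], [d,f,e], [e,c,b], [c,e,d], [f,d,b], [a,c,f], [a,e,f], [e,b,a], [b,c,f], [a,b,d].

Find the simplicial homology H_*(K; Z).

H_0 = Z,  H_1 = Z/2,  H_2 = 0.

We work with the vertex ordering a < b < c < d < e < f. The simplices of K, each written with vertices in increasing order, are:

  0-simplices (6): a, b, c, d, e, f
  1-simplices (15): ab, ac, ad, ae, af, bc, bd, be, bf, cd, ce, cf, de, df, ef
  2-simplices (10): abd, abe, acd, acf, aef, bce, bcf, bdf, cde, def

giving chain groups C_0 ≅ Z^6, C_1 ≅ Z^15, C_2 ≅ Z^10.

Boundary ∂_1: C_1 → C_0 sends each edge [p,q] (with p < q) to q − p. For instance
  ∂ac = c − a.
The 6×15 boundary matrix has rank 5 and Smith normal form diag(1,1,1,1,1).

The boundary map ∂_2: C_2 → C_1 sends each 2-simplex [p,q,r] to [q,r] − [p,r] + [p,q]. For instance
  ∂bce = ce − be + bc,
  ∂cde = de − ce + cd.
As a 15×10 matrix over Z this has rank 10, with invariant factors (1,1,1,1,1,1,1,1,1,2).

Computing H_k = (kernel of ∂_k) / (image of ∂_{k+1}):

  H_0: rank C_0 − rank ∂_1 = 6 − 5 = 1, and the invariant factors of ∂_1 are all 1, so H_0 = Z.
  H_1: rank ker ∂_1 − rank ∂_2 = (15 − 5) − 10 = 0, and ∂_2 has invariant factor 2 > 1, so H_1 = Z/2.
  H_2: rank ker ∂_2 − rank ∂_3 = (10 − 10) − 0 = 0, and there is no ∂_3, so H_2 = 0.

As a check, the Euler characteristic is 6 − 15 + 10 = 1, which agrees with 1 − 0 + 0 = 1.
(K is a triangulation of the real projective plane RP^2.)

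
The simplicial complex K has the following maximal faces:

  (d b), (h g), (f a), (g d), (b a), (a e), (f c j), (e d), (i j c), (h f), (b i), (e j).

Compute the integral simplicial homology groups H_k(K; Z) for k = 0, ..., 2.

H_0 = Z,  H_1 = Z^4,  H_2 = 0.

Order the vertices as a < b < c < d < e < f < g < h < i < j. Listing each simplex with vertices in this order, K has dimension 2 with simplices:

  0-simplices (10): a, b, c, d, e, f, g, h, i, j
  1-simplices (15): ab, ae, af, bd, bi, cf, ci, cj, de, dg, ej, fh, fj, gh, ij
  2-simplices (2): cfj, cij

Hence C_0 ≅ Z^10, C_1 ≅ Z^15, C_2 ≅ Z^2.

Boundary ∂_1: C_1 → C_0 sends each edge [p,q] (with p < q) to q − p.
This gives a 10×15 integer matrix of rank 9; reducing to Smith normal form yields diagonal entries (1,1,1,1,1,1,1,1,1).

∂_2: C_2 → C_1 acts by ∂[p,q,r] = [q,r] − [p,r] + [p,q]. For instance
  ∂cij = ij − cj + ci,
  ∂cfj = fj − cj + cf.
As a 15×2 matrix over Z this has rank 2, with invariant factors (1,1).

Reading off H_k = ker ∂_k / im ∂_{k+1}:

  H_0: rank C_0 − rank ∂_1 = 10 − 9 = 1, and the invariant factors of ∂_1 are all 1, so H_0 ≅ Z.
  H_1: rank ker ∂_1 − rank ∂_2 = (15 − 9) − 2 = 4, and the invariant factors of ∂_2 are all 1, so H_1 ≅ Z^4.
  H_2: rank ker ∂_2 − rank ∂_3 = (2 − 2) − 0 = 0, and there is no ∂_3, so H_2 ≅ 0.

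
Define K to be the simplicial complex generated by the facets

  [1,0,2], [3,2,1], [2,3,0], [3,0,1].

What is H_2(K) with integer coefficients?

H_2 ≅ Z.

Fix the vertex order 0 < 1 < 2 < 3 and write every simplex with vertices in increasing order. Then dim K = 2 and the simplices of K are:

  0-simplices (4): [0], [1], [2], [3]
  1-simplices (6): [0,1], [0,2], [0,3], [1,2], [1,3], [2,3]
  2-simplices (4): [0,1,2], [0,1,3], [0,2,3], [1,2,3]

giving chain groups C_0 ≅ Z^4, C_1 ≅ Z^6, C_2 ≅ Z^4.

∂_1: C_1 → C_0 is given by ∂[p,q] = [q] − [p].
The 4×6 boundary matrix has rank 3 and Smith normal form diag(1,1,1).

Boundary ∂_2: C_2 → C_1 acts by ∂[p,q,r] = [q,r] − [p,r] + [p,q]. For instance
  ∂[1,2,3] = [2,3] − [1,3] + [1,2],
  ∂[0,2,3] = [2,3] − [0,3] + [0,2].
This gives a 6×4 integer matrix of rank 3; reducing to Smith normal form yields diagonal entries (1,1,1).

Now H_k = ker ∂_k / im ∂_{k+1}, so:

  H_2: rank ker ∂_2 − rank ∂_3 = (4 − 3) − 0 = 1, and there is no ∂_3, so H_2 = Z.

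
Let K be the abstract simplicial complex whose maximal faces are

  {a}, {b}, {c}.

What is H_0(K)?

H_0 = Z^3.

Fix the vertex order a < b < c and write every simplex with vertices in increasing order. Then dim K = 0 and the simplices of K are:

  0-simplices (3): a, b, c

Hence C_0 ≅ Z^3.

Computing H_k = (kernel of ∂_k) / (image of ∂_{k+1}):

  H_0: rank C_0 − rank ∂_1 = 3 − 0 = 3, and there is no ∂_1, so H_0 = Z^3.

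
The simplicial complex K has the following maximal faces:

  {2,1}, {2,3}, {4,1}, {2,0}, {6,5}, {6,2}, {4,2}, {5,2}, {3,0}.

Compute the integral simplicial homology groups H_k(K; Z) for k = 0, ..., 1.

H_0 = Z,  H_1 = Z^3.

We work with the vertex ordering 0 < 1 < 2 < 3 < 4 < 5 < 6. The simplices of K, each written with vertices in increasing order, are:

  0-simplices (7): [0], [1], [2], [3], [4], [5], [6]
  1-simplices (9): [0,2], [0,3], [1,2], [1,4], [2,3], [2,4], [2,5], [2,6], [5,6]

so the chain groups are C_0 ≅ Z^7, C_1 ≅ Z^9.

∂_1: C_1 → C_0 sends each edge [p,q] (with p < q) to q − p.
This gives a 7×9 integer matrix of rank 6; reducing to Smith normal form yields diagonal entries (1,1,1,1,1,1).

Now H_k = ker ∂_k / im ∂_{k+1}, so:

  H_0: rank C_0 − rank ∂_1 = 7 − 6 = 1, and the invariant factors of ∂_1 are all 1, so H_0 = Z.
  H_1: rank ker ∂_1 − rank ∂_2 = (9 − 6) − 0 = 3, and there is no ∂_2, so H_1 = Z^3.

As a check, the Euler characteristic is 7 − 9 = -2, which agrees with 1 − 3 = -2.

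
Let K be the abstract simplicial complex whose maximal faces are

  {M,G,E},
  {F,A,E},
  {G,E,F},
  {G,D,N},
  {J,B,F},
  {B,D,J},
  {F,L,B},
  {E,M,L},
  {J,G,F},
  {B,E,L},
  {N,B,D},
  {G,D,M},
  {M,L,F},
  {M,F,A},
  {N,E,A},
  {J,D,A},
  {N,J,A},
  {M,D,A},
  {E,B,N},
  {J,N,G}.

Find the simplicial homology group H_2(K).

Fix the vertex order A < B < D < E < F < G < J < L < M < N and write every simplex with vertices in increasing order. Then dim K = 2 and the simplices of K are:

  0-simplices (10): A, B, D, E, F, G, J, L, M, N
  1-simplices (30): AD, AE, AF, AJ, AM, AN, BD, BE, BF, BJ, BL, BN, DG, DJ, DM, DN, EF, EG, EL, EM, EN, FG, FJ, FL, FM, GJ, GM, GN, JN, LM
  2-simplices (20): ADJ, ADM, AEF, AEN, AFM, AJN, BDJ, BDN, BEL, BEN, BFJ, BFL, DGM, DGN, EFG, EGM, ELM, FGJ, FLM, GJN

so the chain groups are C_0 ≅ Z^10, C_1 ≅ Z^30, C_2 ≅ Z^20.

∂_1: C_1 → C_0 maps an edge to its endpoints' difference, ∂[p,q] = q − p.
This gives a 10×30 integer matrix of rank 9; reducing to Smith normal form yields diagonal entries (1,1,1,1,1,1,1,1,1).

Boundary ∂_2: C_2 → C_1 sends each 2-simplex [p,q,r] to [q,r] − [p,r] + [p,q]. For instance
  ∂BFL = FL − BL + BF,
  ∂GJN = JN − GN + GJ.
This gives a 30×20 integer matrix of rank 20; reducing to Smith normal form yields diagonal entries (1,1,1,1,1,1,1,1,1,1,1,1,1,1,1,1,1,1,1,2).

Reading off H_k = ker ∂_k / im ∂_{k+1}:

  H_2: rank ker ∂_2 − rank ∂_3 = (20 − 20) − 0 = 0, and there is no ∂_3, so H_2 ≅ 0.

H_2 = 0.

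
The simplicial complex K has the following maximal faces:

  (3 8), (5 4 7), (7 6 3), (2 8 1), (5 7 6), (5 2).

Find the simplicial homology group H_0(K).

H_0 = Z.

K has 8 vertices, 12 edges, 4 triangles.
rank ∂_0 = 0, rank ∂_1 = 7 ⇒ b_0 = 8 − 0 − 7 = 1; all invariant factors of ∂_1 are 1 so no torsion. So H_0 ≅ Z.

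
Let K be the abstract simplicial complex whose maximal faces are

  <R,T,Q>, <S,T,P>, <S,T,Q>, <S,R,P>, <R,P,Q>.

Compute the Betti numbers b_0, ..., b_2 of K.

Fix the vertex order P < Q < R < S < T and write every simplex with vertices in increasing order. Then dim K = 2 and the simplices of K are:

  0-simplices (5): P, Q, R, S, T
  1-simplices (10): PQ, PR, PS, PT, QR, QS, QT, RS, RT, ST
  2-simplices (5): PQR, PRS, PST, QRT, QST

giving chain groups C_0 ≅ Z^5, C_1 ≅ Z^10, C_2 ≅ Z^5.

Boundary ∂_1: C_1 → C_0 maps an edge to its endpoints' difference, ∂[p,q] = q − p.
The resulting 5×10 matrix has rank 4, and its Smith normal form has invariant factors (1,1,1,1).

Boundary ∂_2: C_2 → C_1 acts by ∂[p,q,r] = [q,r] − [p,r] + [p,q]. For instance
  ∂PST = ST − PT + PS,
  ∂PRS = RS − PS + PR.
As a 10×5 matrix over Z this has rank 5, with invariant factors (1,1,1,1,1).

Computing H_k = (kernel of ∂_k) / (image of ∂_{k+1}):

  H_0: rank C_0 − rank ∂_1 = 5 − 4 = 1, and the invariant factors of ∂_1 are all 1, so H_0 = Z.
  H_1: rank ker ∂_1 − rank ∂_2 = (10 − 4) − 5 = 1, and the invariant factors of ∂_2 are all 1, so H_1 = Z.
  H_2: rank ker ∂_2 − rank ∂_3 = (5 − 5) − 0 = 0, and there is no ∂_3, so H_2 = 0.

(K is a triangulation of the Möbius band.)

Hence the Betti numbers are b_0 = 1, b_1 = 1, b_2 = 0.

b_0 = 1, b_1 = 1, b_2 = 0.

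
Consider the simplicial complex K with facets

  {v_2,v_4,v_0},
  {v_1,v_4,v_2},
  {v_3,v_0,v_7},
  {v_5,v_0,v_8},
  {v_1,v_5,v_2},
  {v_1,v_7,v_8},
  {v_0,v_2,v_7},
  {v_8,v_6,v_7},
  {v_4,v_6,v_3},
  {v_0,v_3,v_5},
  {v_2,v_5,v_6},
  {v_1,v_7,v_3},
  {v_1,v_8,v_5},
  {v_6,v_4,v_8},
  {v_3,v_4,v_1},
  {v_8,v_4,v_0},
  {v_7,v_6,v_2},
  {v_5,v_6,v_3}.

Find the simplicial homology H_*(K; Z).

Take the total order v_0 < v_1 < v_2 < v_3 < v_4 < v_5 < v_6 < v_7 < v_8 on the vertex set. Then K (dimension 2) consists of the simplices:

  0-simplices (9): [v_0], [v_1], [v_2], [v_3], [v_4], [v_5], [v_6], [v_7], [v_8]
  1-simplices (27): (27 of them)
  2-simplices (18): (18 of them)

giving chain groups C_0 ≅ Z^9, C_1 ≅ Z^27, C_2 ≅ Z^18.

The boundary map ∂_1: C_1 → C_0 maps an edge to its endpoints' difference, ∂[p,q] = q − p.
The resulting 9×27 matrix has rank 8, and its Smith normal form has invariant factors (1,1,1,1,1,1,1,1).

The boundary map ∂_2: C_2 → C_1 acts by ∂[p,q,r] = [q,r] − [p,r] + [p,q]. For instance
  ∂[v_0,v_2,v_7] = [v_2,v_7] − [v_0,v_7] + [v_0,v_2],
  ∂[v_2,v_6,v_7] = [v_6,v_7] − [v_2,v_7] + [v_2,v_6].
This gives a 27×18 integer matrix of rank 17; reducing to Smith normal form yields diagonal entries (1,1,1,1,1,1,1,1,1,1,1,1,1,1,1,1,1).

Reading off H_k = ker ∂_k / im ∂_{k+1}:

  H_0: rank C_0 − rank ∂_1 = 9 − 8 = 1, and the invariant factors of ∂_1 are all 1, so H_0 ≅ Z.
  H_1: rank ker ∂_1 − rank ∂_2 = (27 − 8) − 17 = 2, and the invariant factors of ∂_2 are all 1, so H_1 ≅ Z^2.
  H_2: rank ker ∂_2 − rank ∂_3 = (18 − 17) − 0 = 1, and there is no ∂_3, so H_2 ≅ Z.

H_0 = Z,  H_1 = Z^2,  H_2 = Z.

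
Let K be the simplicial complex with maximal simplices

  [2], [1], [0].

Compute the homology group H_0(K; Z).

H_0 ≅ Z^3.

Order the vertices as 0 < 1 < 2. Listing each simplex with vertices in this order, K has dimension 0 with simplices:

  0-simplices (3): [0], [1], [2]

giving chain groups C_0 ≅ Z^3.

Computing H_k = (kernel of ∂_k) / (image of ∂_{k+1}):

  H_0: rank C_0 − rank ∂_1 = 3 − 0 = 3, and there is no ∂_1, so H_0 = Z^3.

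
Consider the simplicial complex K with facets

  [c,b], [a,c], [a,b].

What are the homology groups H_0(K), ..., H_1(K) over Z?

Order the vertices as a < b < c. Listing each simplex with vertices in this order, K has dimension 1 with simplices:

  0-simplices (3): a, b, c
  1-simplices (3): ab, ac, bc

so the chain groups are C_0 ≅ Z^3, C_1 ≅ Z^3.

∂_1: C_1 → C_0 is given by ∂[p,q] = [q] − [p]. For instance
  ∂ac = c − a.
As a 3×3 matrix over Z this has rank 2, with invariant factors (1,1).

Reading off H_k = ker ∂_k / im ∂_{k+1}:

  H_0: rank C_0 − rank ∂_1 = 3 − 2 = 1, and the invariant factors of ∂_1 are all 1, so H_0 = Z.
  H_1: rank ker ∂_1 − rank ∂_2 = (3 − 2) − 0 = 1, and there is no ∂_2, so H_1 = Z.

As a check, the Euler characteristic is 3 − 3 = 0, which agrees with 1 − 1 = 0.

H_0 ≅ Z,  H_1 ≅ Z.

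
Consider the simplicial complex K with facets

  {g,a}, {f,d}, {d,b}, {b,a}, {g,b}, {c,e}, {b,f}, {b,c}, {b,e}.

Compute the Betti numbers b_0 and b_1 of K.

b_0 = 1, b_1 = 3.

Fix the vertex order a < b < c < d < e < f < g and write every simplex with vertices in increasing order. Then dim K = 1 and the simplices of K are:

  0-simplices (7): a, b, c, d, e, f, g
  1-simplices (9): ab, ag, bc, bd, be, bf, bg, ce, df

so the chain groups are C_0 ≅ Z^7, C_1 ≅ Z^9.

Boundary ∂_1: C_1 → C_0 maps an edge to its endpoints' difference, ∂[p,q] = q − p.
The resulting 7×9 matrix has rank 6, and its Smith normal form has invariant factors (1,1,1,1,1,1).

From H_k ≅ ker(∂_k) / im(∂_{k+1}) we obtain:

  H_0: rank C_0 − rank ∂_1 = 7 − 6 = 1, and the invariant factors of ∂_1 are all 1, so H_0 = Z.
  H_1: rank ker ∂_1 − rank ∂_2 = (9 − 6) − 0 = 3, and there is no ∂_2, so H_1 = Z^3.

Hence the Betti numbers are b_0 = 1, b_1 = 3.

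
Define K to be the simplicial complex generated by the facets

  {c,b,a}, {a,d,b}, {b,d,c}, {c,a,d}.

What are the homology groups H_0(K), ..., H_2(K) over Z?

Order the vertices as a < b < c < d. Listing each simplex with vertices in this order, K has dimension 2 with simplices:

  0-simplices (4): a, b, c, d
  1-simplices (6): ab, ac, ad, bc, bd, cd
  2-simplices (4): abc, abd, acd, bcd

so the chain groups are C_0 ≅ Z^4, C_1 ≅ Z^6, C_2 ≅ Z^4.

∂_1: C_1 → C_0 sends each edge [p,q] (with p < q) to q − p. For instance
  ∂ad = d − a.
The 4×6 boundary matrix has rank 3 and Smith normal form diag(1,1,1).

Boundary ∂_2: C_2 → C_1 acts by ∂[p,q,r] = [q,r] − [p,r] + [p,q]. For instance
  ∂abc = bc − ac + ab,
  ∂acd = cd − ad + ac.
This gives a 6×4 integer matrix of rank 3; reducing to Smith normal form yields diagonal entries (1,1,1).

Now H_k = ker ∂_k / im ∂_{k+1}, so:

  H_0: rank C_0 − rank ∂_1 = 4 − 3 = 1, and the invariant factors of ∂_1 are all 1, so H_0 ≅ Z.
  H_1: rank ker ∂_1 − rank ∂_2 = (6 − 3) − 3 = 0, and the invariant factors of ∂_2 are all 1, so H_1 ≅ 0.
  H_2: rank ker ∂_2 − rank ∂_3 = (4 − 3) − 0 = 1, and there is no ∂_3, so H_2 ≅ Z.

H_0 ≅ Z,  H_1 = 0,  H_2 ≅ Z.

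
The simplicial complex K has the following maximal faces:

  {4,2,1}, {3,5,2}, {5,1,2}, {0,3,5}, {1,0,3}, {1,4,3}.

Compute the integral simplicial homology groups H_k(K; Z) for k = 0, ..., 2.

H_0 = Z,  H_1 = Z,  H_2 = 0.

Order the vertices as 0 < 1 < 2 < 3 < 4 < 5. Listing each simplex with vertices in this order, K has dimension 2 with simplices:

  0-simplices (6): [0], [1], [2], [3], [4], [5]
  1-simplices (12): [0,1], [0,3], [0,5], [1,2], [1,3], [1,4], [1,5], [2,3], [2,4], [2,5], [3,4], [3,5]
  2-simplices (6): [0,1,3], [0,3,5], [1,2,4], [1,2,5], [1,3,4], [2,3,5]

Hence C_0 ≅ Z^6, C_1 ≅ Z^12, C_2 ≅ Z^6.

The boundary map ∂_1: C_1 → C_0 is given by ∂[p,q] = [q] − [p]. For instance
  ∂[2,3] = [3] − [2].
This gives a 6×12 integer matrix of rank 5; reducing to Smith normal form yields diagonal entries (1,1,1,1,1).

∂_2: C_2 → C_1 acts by ∂[p,q,r] = [q,r] − [p,r] + [p,q]. For instance
  ∂[2,3,5] = [3,5] − [2,5] + [2,3],
  ∂[0,1,3] = [1,3] − [0,3] + [0,1].
As a 12×6 matrix over Z this has rank 6, with invariant factors (1,1,1,1,1,1).

Reading off H_k = ker ∂_k / im ∂_{k+1}:

  H_0: rank C_0 − rank ∂_1 = 6 − 5 = 1, and the invariant factors of ∂_1 are all 1, so H_0 ≅ Z.
  H_1: rank ker ∂_1 − rank ∂_2 = (12 − 5) − 6 = 1, and the invariant factors of ∂_2 are all 1, so H_1 ≅ Z.
  H_2: rank ker ∂_2 − rank ∂_3 = (6 − 6) − 0 = 0, and there is no ∂_3, so H_2 ≅ 0.

As a check, the Euler characteristic is 6 − 12 + 6 = 0, which agrees with 1 − 1 + 0 = 0.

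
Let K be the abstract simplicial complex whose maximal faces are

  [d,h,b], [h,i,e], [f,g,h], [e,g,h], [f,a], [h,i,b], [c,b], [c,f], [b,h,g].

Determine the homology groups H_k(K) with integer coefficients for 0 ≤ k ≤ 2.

Order the vertices as a < b < c < d < e < f < g < h < i. Listing each simplex with vertices in this order, K has dimension 2 with simplices:

  0-simplices (9): a, b, c, d, e, f, g, h, i
  1-simplices (15): af, bc, bd, bg, bh, bi, cf, dh, eg, eh, ei, fg, fh, gh, hi
  2-simplices (6): bdh, bgh, bhi, egh, ehi, fgh

giving chain groups C_0 ≅ Z^9, C_1 ≅ Z^15, C_2 ≅ Z^6.

The boundary map ∂_1: C_1 → C_0 is given by ∂[p,q] = [q] − [p].
The 9×15 boundary matrix has rank 8 and Smith normal form diag(1,1,1,1,1,1,1,1).

∂_2: C_2 → C_1 sends each 2-simplex [p,q,r] to [q,r] − [p,r] + [p,q]. For instance
  ∂ehi = hi − ei + eh,
  ∂bhi = hi − bi + bh.
The resulting 15×6 matrix has rank 6, and its Smith normal form has invariant factors (1,1,1,1,1,1).

Computing H_k = (kernel of ∂_k) / (image of ∂_{k+1}):

  H_0: rank C_0 − rank ∂_1 = 9 − 8 = 1, and the invariant factors of ∂_1 are all 1, so H_0 = Z.
  H_1: rank ker ∂_1 − rank ∂_2 = (15 − 8) − 6 = 1, and the invariant factors of ∂_2 are all 1, so H_1 = Z.
  H_2: rank ker ∂_2 − rank ∂_3 = (6 − 6) − 0 = 0, and there is no ∂_3, so H_2 = 0.

H_0 = Z,  H_1 = Z,  H_2 = 0.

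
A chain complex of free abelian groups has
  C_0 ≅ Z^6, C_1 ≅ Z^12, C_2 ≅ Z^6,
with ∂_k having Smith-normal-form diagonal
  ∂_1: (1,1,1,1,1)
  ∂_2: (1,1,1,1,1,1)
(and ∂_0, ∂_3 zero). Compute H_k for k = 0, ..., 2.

H_0: b_0 = 6 − 0 − 5 = 1; torsion from ∂_1 factors > 1: none. So H_0 = Z.
H_1: b_1 = 12 − 5 − 6 = 1; torsion from ∂_2 factors > 1: none. So H_1 = Z.
H_2: b_2 = 6 − 6 − 0 = 0; torsion from ∂_3 factors > 1: none. So H_2 = 0.

H_0 = Z,  H_1 = Z,  H_2 = 0.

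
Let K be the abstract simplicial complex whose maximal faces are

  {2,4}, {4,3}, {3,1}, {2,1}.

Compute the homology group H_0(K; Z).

H_0 = Z.

Fix the vertex order 1 < 2 < 3 < 4 and write every simplex with vertices in increasing order. Then dim K = 1 and the simplices of K are:

  0-simplices (4): [1], [2], [3], [4]
  1-simplices (4): [1,2], [1,3], [2,4], [3,4]

Hence C_0 ≅ Z^4, C_1 ≅ Z^4.

∂_1: C_1 → C_0 sends each edge [p,q] (with p < q) to q − p. For instance
  ∂[1,3] = [3] − [1].
As a 4×4 matrix over Z this has rank 3, with invariant factors (1,1,1).

From H_k ≅ ker(∂_k) / im(∂_{k+1}) we obtain:

  H_0: rank C_0 − rank ∂_1 = 4 − 3 = 1, and the invariant factors of ∂_1 are all 1, so H_0 = Z.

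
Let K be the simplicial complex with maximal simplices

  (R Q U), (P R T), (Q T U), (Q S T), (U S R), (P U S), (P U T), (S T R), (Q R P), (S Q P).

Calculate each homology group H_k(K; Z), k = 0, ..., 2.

Take the total order P < Q < R < S < T < U on the vertex set. Then K (dimension 2) consists of the simplices:

  0-simplices (6): P, Q, R, S, T, U
  1-simplices (15): PQ, PR, PS, PT, PU, QR, QS, QT, QU, RS, RT, RU, ST, SU, TU
  2-simplices (10): PQR, PQS, PRT, PSU, PTU, QRU, QST, QTU, RST, RSU

so the chain groups are C_0 ≅ Z^6, C_1 ≅ Z^15, C_2 ≅ Z^10.

The boundary map ∂_1: C_1 → C_0 is given by ∂[p,q] = [q] − [p].
The resulting 6×15 matrix has rank 5, and its Smith normal form has invariant factors (1,1,1,1,1).

∂_2: C_2 → C_1 maps a triangle to the signed sum of its edges. For instance
  ∂PQS = QS − PS + PQ,
  ∂PTU = TU − PU + PT.
The resulting 15×10 matrix has rank 10, and its Smith normal form has invariant factors (1,1,1,1,1,1,1,1,1,2).

Reading off H_k = ker ∂_k / im ∂_{k+1}:

  H_0: rank C_0 − rank ∂_1 = 6 − 5 = 1, and the invariant factors of ∂_1 are all 1, so H_0 ≅ Z.
  H_1: rank ker ∂_1 − rank ∂_2 = (15 − 5) − 10 = 0, and ∂_2 has invariant factor 2 > 1, so H_1 ≅ Z/2.
  H_2: rank ker ∂_2 − rank ∂_3 = (10 − 10) − 0 = 0, and there is no ∂_3, so H_2 ≅ 0.

H_0 ≅ Z,  H_1 ≅ Z/2,  H_2 = 0.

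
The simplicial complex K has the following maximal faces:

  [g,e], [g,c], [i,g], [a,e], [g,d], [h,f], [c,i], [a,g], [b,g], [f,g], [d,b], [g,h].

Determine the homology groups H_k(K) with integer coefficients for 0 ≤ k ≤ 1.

Fix the vertex order a < b < c < d < e < f < g < h < i and write every simplex with vertices in increasing order. Then dim K = 1 and the simplices of K are:

  0-simplices (9): a, b, c, d, e, f, g, h, i
  1-simplices (12): ae, ag, bd, bg, cg, ci, dg, eg, fg, fh, gh, gi

giving chain groups C_0 ≅ Z^9, C_1 ≅ Z^12.

∂_1: C_1 → C_0 is given by ∂[p,q] = [q] − [p]. For instance
  ∂cg = g − c.
As a 9×12 matrix over Z this has rank 8, with invariant factors (1,1,1,1,1,1,1,1).

Computing H_k = (kernel of ∂_k) / (image of ∂_{k+1}):

  H_0: rank C_0 − rank ∂_1 = 9 − 8 = 1, and the invariant factors of ∂_1 are all 1, so H_0 ≅ Z.
  H_1: rank ker ∂_1 − rank ∂_2 = (12 − 8) − 0 = 4, and there is no ∂_2, so H_1 ≅ Z^4.

As a check, the Euler characteristic is 9 − 12 = -3, which agrees with 1 − 4 = -3.
(K is a triangulation of a wedge of 4 circles.)

H_0 = Z,  H_1 = Z^4.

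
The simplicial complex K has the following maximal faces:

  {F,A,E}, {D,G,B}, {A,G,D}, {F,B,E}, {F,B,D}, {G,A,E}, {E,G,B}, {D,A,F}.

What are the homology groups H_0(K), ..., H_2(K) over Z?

H_0 ≅ Z,  H_1 = 0,  H_2 ≅ Z.

Order the vertices as A < B < D < E < F < G. Listing each simplex with vertices in this order, K has dimension 2 with simplices:

  0-simplices (6): A, B, D, E, F, G
  1-simplices (12): AD, AE, AF, AG, BD, BE, BF, BG, DF, DG, EF, EG
  2-simplices (8): ADF, ADG, AEF, AEG, BDF, BDG, BEF, BEG

giving chain groups C_0 ≅ Z^6, C_1 ≅ Z^12, C_2 ≅ Z^8.

∂_1: C_1 → C_0 is given by ∂[p,q] = [q] − [p].
This gives a 6×12 integer matrix of rank 5; reducing to Smith normal form yields diagonal entries (1,1,1,1,1).

Boundary ∂_2: C_2 → C_1 sends each 2-simplex [p,q,r] to [q,r] − [p,r] + [p,q]. For instance
  ∂ADG = DG − AG + AD,
  ∂BDG = DG − BG + BD.
As a 12×8 matrix over Z this has rank 7, with invariant factors (1,1,1,1,1,1,1).

Now H_k = ker ∂_k / im ∂_{k+1}, so:

  H_0: rank C_0 − rank ∂_1 = 6 − 5 = 1, and the invariant factors of ∂_1 are all 1, so H_0 ≅ Z.
  H_1: rank ker ∂_1 − rank ∂_2 = (12 − 5) − 7 = 0, and the invariant factors of ∂_2 are all 1, so H_1 ≅ 0.
  H_2: rank ker ∂_2 − rank ∂_3 = (8 − 7) − 0 = 1, and there is no ∂_3, so H_2 ≅ Z.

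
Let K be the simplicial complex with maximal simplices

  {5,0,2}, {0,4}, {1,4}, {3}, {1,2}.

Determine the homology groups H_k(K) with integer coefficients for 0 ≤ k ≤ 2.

K has 6 vertices, 6 edges, 1 triangle.
rank ∂_0 = 0, rank ∂_1 = 4 ⇒ b_0 = 6 − 0 − 4 = 2; all invariant factors of ∂_1 are 1 so no torsion. So H_0 = Z^2.
rank ∂_1 = 4, rank ∂_2 = 1 ⇒ b_1 = 6 − 4 − 1 = 1; all invariant factors of ∂_2 are 1 so no torsion. So H_1 = Z.
rank ∂_2 = 1, rank ∂_3 = 0 ⇒ b_2 = 1 − 1 − 0 = 0. So H_2 = 0.

H_0 = Z^2,  H_1 = Z,  H_2 = 0.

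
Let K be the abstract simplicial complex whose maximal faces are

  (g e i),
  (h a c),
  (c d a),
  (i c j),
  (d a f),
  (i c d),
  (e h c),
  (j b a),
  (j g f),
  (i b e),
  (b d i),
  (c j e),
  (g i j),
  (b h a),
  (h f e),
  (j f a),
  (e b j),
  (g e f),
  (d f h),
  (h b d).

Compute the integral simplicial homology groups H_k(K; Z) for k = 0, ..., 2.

We work with the vertex ordering a < b < c < d < e < f < g < h < i < j. The simplices of K, each written with vertices in increasing order, are:

  0-simplices (10): a, b, c, d, e, f, g, h, i, j
  1-simplices (30): ab, ac, ad, af, ah, aj, bd, be, bh, bi, bj, cd, ce, ch, ci, cj, df, dh, di, ef, eg, eh, ei, ej, fg, fh, fj, gi, gj, ij
  2-simplices (20): abh, abj, acd, ach, adf, afj, bdh, bdi, bei, bej, cdi, ceh, cej, cij, dfh, efg, efh, egi, fgj, gij

so the chain groups are C_0 ≅ Z^10, C_1 ≅ Z^30, C_2 ≅ Z^20.

∂_1: C_1 → C_0 sends each edge [p,q] (with p < q) to q − p.
This gives a 10×30 integer matrix of rank 9; reducing to Smith normal form yields diagonal entries (1,1,1,1,1,1,1,1,1).

Boundary ∂_2: C_2 → C_1 acts by ∂[p,q,r] = [q,r] − [p,r] + [p,q]. For instance
  ∂gij = ij − gj + gi,
  ∂bdi = di − bi + bd.
This gives a 30×20 integer matrix of rank 20; reducing to Smith normal form yields diagonal entries (1,1,1,1,1,1,1,1,1,1,1,1,1,1,1,1,1,1,1,2).

Now H_k = ker ∂_k / im ∂_{k+1}, so:

  H_0: rank C_0 − rank ∂_1 = 10 − 9 = 1, and the invariant factors of ∂_1 are all 1, so H_0 = Z.
  H_1: rank ker ∂_1 − rank ∂_2 = (30 − 9) − 20 = 1, and ∂_2 has invariant factor 2 > 1, so H_1 = Z ⊕ Z/2.
  H_2: rank ker ∂_2 − rank ∂_3 = (20 − 20) − 0 = 0, and there is no ∂_3, so H_2 = 0.

As a check, the Euler characteristic is 10 − 30 + 20 = 0, which agrees with 1 − 1 + 0 = 0.

H_0 = Z,  H_1 = Z ⊕ Z/2,  H_2 = 0.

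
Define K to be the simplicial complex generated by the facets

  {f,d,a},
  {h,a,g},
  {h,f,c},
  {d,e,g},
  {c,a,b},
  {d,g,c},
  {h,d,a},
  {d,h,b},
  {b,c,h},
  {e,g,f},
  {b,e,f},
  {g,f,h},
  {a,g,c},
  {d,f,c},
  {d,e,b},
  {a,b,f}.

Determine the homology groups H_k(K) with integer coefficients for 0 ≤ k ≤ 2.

H_0 = Z,  H_1 = Z^2,  H_2 = Z.

Fix the vertex order a < b < c < d < e < f < g < h and write every simplex with vertices in increasing order. Then dim K = 2 and the simplices of K are:

  0-simplices (8): a, b, c, d, e, f, g, h
  1-simplices (24): ab, ac, ad, af, ag, ah, bc, bd, be, bf, bh, cd, cf, cg, ch, de, df, dg, dh, ef, eg, fg, fh, gh
  2-simplices (16): abc, abf, acg, adf, adh, agh, bch, bde, bdh, bef, cdf, cdg, cfh, deg, efg, fgh

Hence C_0 ≅ Z^8, C_1 ≅ Z^24, C_2 ≅ Z^16.

∂_1: C_1 → C_0 maps an edge to its endpoints' difference, ∂[p,q] = q − p. For instance
  ∂be = e − b.
This gives a 8×24 integer matrix of rank 7; reducing to Smith normal form yields diagonal entries (1,1,1,1,1,1,1).

The boundary map ∂_2: C_2 → C_1 maps a triangle to the signed sum of its edges. For instance
  ∂acg = cg − ag + ac,
  ∂bch = ch − bh + bc.
The 24×16 boundary matrix has rank 15 and Smith normal form diag(1,1,1,1,1,1,1,1,1,1,1,1,1,1,1).

Computing H_k = (kernel of ∂_k) / (image of ∂_{k+1}):

  H_0: rank C_0 − rank ∂_1 = 8 − 7 = 1, and the invariant factors of ∂_1 are all 1, so H_0 = Z.
  H_1: rank ker ∂_1 − rank ∂_2 = (24 − 7) − 15 = 2, and the invariant factors of ∂_2 are all 1, so H_1 = Z^2.
  H_2: rank ker ∂_2 − rank ∂_3 = (16 − 15) − 0 = 1, and there is no ∂_3, so H_2 = Z.

As a check, the Euler characteristic is 8 − 24 + 16 = 0, which agrees with 1 − 2 + 1 = 0.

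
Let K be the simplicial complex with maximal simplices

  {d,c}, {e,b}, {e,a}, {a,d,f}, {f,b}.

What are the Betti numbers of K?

Take the total order a < b < c < d < e < f on the vertex set. Then K (dimension 2) consists of the simplices:

  0-simplices (6): a, b, c, d, e, f
  1-simplices (7): ad, ae, af, be, bf, cd, df
  2-simplices (1): adf

giving chain groups C_0 ≅ Z^6, C_1 ≅ Z^7, C_2 ≅ Z^1.

Boundary ∂_1: C_1 → C_0 sends each edge [p,q] (with p < q) to q − p. For instance
  ∂df = f − d.
This gives a 6×7 integer matrix of rank 5; reducing to Smith normal form yields diagonal entries (1,1,1,1,1).

∂_2: C_2 → C_1 sends each 2-simplex [p,q,r] to [q,r] − [p,r] + [p,q]. For instance
  ∂adf = df − af + ad.
The resulting 7×1 matrix has rank 1, and its Smith normal form has invariant factors (1).

From H_k ≅ ker(∂_k) / im(∂_{k+1}) we obtain:

  H_0: rank C_0 − rank ∂_1 = 6 − 5 = 1, and the invariant factors of ∂_1 are all 1, so H_0 = Z.
  H_1: rank ker ∂_1 − rank ∂_2 = (7 − 5) − 1 = 1, and the invariant factors of ∂_2 are all 1, so H_1 = Z.
  H_2: rank ker ∂_2 − rank ∂_3 = (1 − 1) − 0 = 0, and there is no ∂_3, so H_2 = 0.

As a check, the Euler characteristic is 6 − 7 + 1 = 0, which agrees with 1 − 1 + 0 = 0.

Hence the Betti numbers are b_0 = 1, b_1 = 1, b_2 = 0.

b_0 = 1, b_1 = 1, b_2 = 0.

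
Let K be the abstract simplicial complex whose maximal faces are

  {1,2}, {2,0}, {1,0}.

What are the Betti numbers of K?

b_0 = 1, b_1 = 1.

Order the vertices as 0 < 1 < 2. Listing each simplex with vertices in this order, K has dimension 1 with simplices:

  0-simplices (3): [0], [1], [2]
  1-simplices (3): [0,1], [0,2], [1,2]

Hence C_0 ≅ Z^3, C_1 ≅ Z^3.

Boundary ∂_1: C_1 → C_0 is given by ∂[p,q] = [q] − [p]. For instance
  ∂[0,2] = [2] − [0].
This gives a 3×3 integer matrix of rank 2; reducing to Smith normal form yields diagonal entries (1,1).

Now H_k = ker ∂_k / im ∂_{k+1}, so:

  H_0: rank C_0 − rank ∂_1 = 3 − 2 = 1, and the invariant factors of ∂_1 are all 1, so H_0 = Z.
  H_1: rank ker ∂_1 − rank ∂_2 = (3 − 2) − 0 = 1, and there is no ∂_2, so H_1 = Z.

As a check, the Euler characteristic is 3 − 3 = 0, which agrees with 1 − 1 = 0.

Hence the Betti numbers are b_0 = 1, b_1 = 1.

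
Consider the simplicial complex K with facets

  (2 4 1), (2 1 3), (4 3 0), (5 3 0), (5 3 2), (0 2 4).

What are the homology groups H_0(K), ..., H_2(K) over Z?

H_0 ≅ Z,  H_1 ≅ Z,  H_2 = 0.

K has 6 vertices, 12 edges, 6 triangles.
rank ∂_0 = 0, rank ∂_1 = 5 ⇒ b_0 = 6 − 0 − 5 = 1; all invariant factors of ∂_1 are 1 so no torsion. So H_0 = Z.
rank ∂_1 = 5, rank ∂_2 = 6 ⇒ b_1 = 12 − 5 − 6 = 1; all invariant factors of ∂_2 are 1 so no torsion. So H_1 = Z.
rank ∂_2 = 6, rank ∂_3 = 0 ⇒ b_2 = 6 − 6 − 0 = 0. So H_2 = 0.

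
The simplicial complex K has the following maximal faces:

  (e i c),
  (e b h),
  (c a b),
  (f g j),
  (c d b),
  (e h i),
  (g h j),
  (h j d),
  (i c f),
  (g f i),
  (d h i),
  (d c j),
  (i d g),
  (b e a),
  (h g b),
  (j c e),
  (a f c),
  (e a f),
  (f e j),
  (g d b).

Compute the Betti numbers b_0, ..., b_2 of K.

K has 10 vertices, 30 edges, 20 triangles.
rank ∂_0 = 0, rank ∂_1 = 9 ⇒ b_0 = 10 − 0 − 9 = 1; all invariant factors of ∂_1 are 1 so no torsion. So H_0 = Z.
rank ∂_1 = 9, rank ∂_2 = 20 ⇒ b_1 = 30 − 9 − 20 = 1; ∂_2 has invariant factor(s) [2] giving torsion. So H_1 = Z ⊕ Z/2.
rank ∂_2 = 20, rank ∂_3 = 0 ⇒ b_2 = 20 − 20 − 0 = 0. So H_2 = 0.

b_0 = 1, b_1 = 1, b_2 = 0.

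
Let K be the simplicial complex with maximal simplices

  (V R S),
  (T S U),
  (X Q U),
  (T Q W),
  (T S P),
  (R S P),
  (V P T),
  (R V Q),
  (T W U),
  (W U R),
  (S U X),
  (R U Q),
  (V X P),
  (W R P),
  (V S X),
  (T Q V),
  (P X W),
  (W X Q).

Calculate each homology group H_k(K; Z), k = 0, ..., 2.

We work with the vertex ordering P < Q < R < S < T < U < V < W < X. The simplices of K, each written with vertices in increasing order, are:

  0-simplices (9): P, Q, R, S, T, U, V, W, X
  1-simplices (27): PR, PS, PT, PV, PW, PX, QR, QT, QU, QV, QW, QX, RS, RU, RV, RW, ST, SU, SV, SX, TU, TV, TW, UW, UX, VX, WX
  2-simplices (18): PRS, PRW, PST, PTV, PVX, PWX, QRU, QRV, QTV, QTW, QUX, QWX, RSV, RUW, STU, SUX, SVX, TUW

Hence C_0 ≅ Z^9, C_1 ≅ Z^27, C_2 ≅ Z^18.

Boundary ∂_1: C_1 → C_0 is given by ∂[p,q] = [q] − [p].
The resulting 9×27 matrix has rank 8, and its Smith normal form has invariant factors (1,1,1,1,1,1,1,1).

The boundary map ∂_2: C_2 → C_1 sends each 2-simplex [p,q,r] to [q,r] − [p,r] + [p,q]. For instance
  ∂PTV = TV − PV + PT,
  ∂QRU = RU − QU + QR.
This gives a 27×18 integer matrix of rank 18; reducing to Smith normal form yields diagonal entries (1,1,1,1,1,1,1,1,1,1,1,1,1,1,1,1,1,2).

Reading off H_k = ker ∂_k / im ∂_{k+1}:

  H_0: rank C_0 − rank ∂_1 = 9 − 8 = 1, and the invariant factors of ∂_1 are all 1, so H_0 ≅ Z.
  H_1: rank ker ∂_1 − rank ∂_2 = (27 − 8) − 18 = 1, and ∂_2 has invariant factor 2 > 1, so H_1 ≅ Z ⊕ Z/2.
  H_2: rank ker ∂_2 − rank ∂_3 = (18 − 18) − 0 = 0, and there is no ∂_3, so H_2 ≅ 0.

As a check, the Euler characteristic is 9 − 27 + 18 = 0, which agrees with 1 − 1 + 0 = 0.
(K is a triangulation of the Klein bottle.)

H_0 ≅ Z,  H_1 ≅ Z ⊕ Z/2,  H_2 = 0.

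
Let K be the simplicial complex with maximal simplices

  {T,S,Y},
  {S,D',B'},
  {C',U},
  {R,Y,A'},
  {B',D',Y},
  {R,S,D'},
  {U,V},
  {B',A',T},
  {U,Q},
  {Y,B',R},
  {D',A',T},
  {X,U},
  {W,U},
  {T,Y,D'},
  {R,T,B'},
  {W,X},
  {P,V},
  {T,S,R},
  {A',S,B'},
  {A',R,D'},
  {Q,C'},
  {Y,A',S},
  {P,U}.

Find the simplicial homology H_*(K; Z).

Order the vertices as P < Q < R < S < T < U < V < W < X < Y < A' < B' < C' < D'. Listing each simplex with vertices in this order, K has dimension 2 with simplices:

  0-simplices (14): [P], [Q], [R], [S], [T], [U], [V], [W], [X], [Y], [A'], [B'], [C'], [D']
  1-simplices (30): (30 of them)
  2-simplices (14): [R,S,T], [R,S,D'], [R,T,B'], [R,Y,A'], [R,Y,B'], [R,A',D'], [S,T,Y], [S,Y,A'], [S,A',B'], [S,B',D'], [T,Y,D'], [T,A',B'], [T,A',D'], [Y,B',D']

Hence C_0 ≅ Z^14, C_1 ≅ Z^30, C_2 ≅ Z^14.

The boundary map ∂_1: C_1 → C_0 is given by ∂[p,q] = [q] − [p]. For instance
  ∂[U,X] = [X] − [U].
The 14×30 boundary matrix has rank 12 and Smith normal form diag(1,1,1,1,1,1,1,1,1,1,1,1).

Boundary ∂_2: C_2 → C_1 sends each 2-simplex [p,q,r] to [q,r] − [p,r] + [p,q]. For instance
  ∂[S,T,Y] = [T,Y] − [S,Y] + [S,T],
  ∂[R,S,T] = [S,T] − [R,T] + [R,S].
The resulting 30×14 matrix has rank 13, and its Smith normal form has invariant factors (1,1,1,1,1,1,1,1,1,1,1,1,1).

Now H_k = ker ∂_k / im ∂_{k+1}, so:

  H_0: rank C_0 − rank ∂_1 = 14 − 12 = 2, and the invariant factors of ∂_1 are all 1, so H_0 ≅ Z^2.
  H_1: rank ker ∂_1 − rank ∂_2 = (30 − 12) − 13 = 5, and the invariant factors of ∂_2 are all 1, so H_1 ≅ Z^5.
  H_2: rank ker ∂_2 − rank ∂_3 = (14 − 13) − 0 = 1, and there is no ∂_3, so H_2 ≅ Z.

As a check, the Euler characteristic is 14 − 30 + 14 = -2, which agrees with 2 − 5 + 1 = -2.
(K is a triangulation of the disjoint union of the torus T^2 and a wedge of 3 circles.)

H_0 = Z^2,  H_1 = Z^5,  H_2 = Z.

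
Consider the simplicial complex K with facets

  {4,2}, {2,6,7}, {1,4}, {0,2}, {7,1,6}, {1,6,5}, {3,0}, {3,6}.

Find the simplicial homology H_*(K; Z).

H_0 = Z,  H_1 = Z^2,  H_2 = 0.

Order the vertices as 0 < 1 < 2 < 3 < 4 < 5 < 6 < 7. Listing each simplex with vertices in this order, K has dimension 2 with simplices:

  0-simplices (8): [0], [1], [2], [3], [4], [5], [6], [7]
  1-simplices (12): [0,2], [0,3], [1,4], [1,5], [1,6], [1,7], [2,4], [2,6], [2,7], [3,6], [5,6], [6,7]
  2-simplices (3): [1,5,6], [1,6,7], [2,6,7]

giving chain groups C_0 ≅ Z^8, C_1 ≅ Z^12, C_2 ≅ Z^3.

∂_1: C_1 → C_0 sends each edge [p,q] (with p < q) to q − p. For instance
  ∂[3,6] = [6] − [3].
This gives a 8×12 integer matrix of rank 7; reducing to Smith normal form yields diagonal entries (1,1,1,1,1,1,1).

Boundary ∂_2: C_2 → C_1 acts by ∂[p,q,r] = [q,r] − [p,r] + [p,q]. For instance
  ∂[1,5,6] = [5,6] − [1,6] + [1,5],
  ∂[2,6,7] = [6,7] − [2,7] + [2,6].
As a 12×3 matrix over Z this has rank 3, with invariant factors (1,1,1).

Reading off H_k = ker ∂_k / im ∂_{k+1}:

  H_0: rank C_0 − rank ∂_1 = 8 − 7 = 1, and the invariant factors of ∂_1 are all 1, so H_0 = Z.
  H_1: rank ker ∂_1 − rank ∂_2 = (12 − 7) − 3 = 2, and the invariant factors of ∂_2 are all 1, so H_1 = Z^2.
  H_2: rank ker ∂_2 − rank ∂_3 = (3 − 3) − 0 = 0, and there is no ∂_3, so H_2 = 0.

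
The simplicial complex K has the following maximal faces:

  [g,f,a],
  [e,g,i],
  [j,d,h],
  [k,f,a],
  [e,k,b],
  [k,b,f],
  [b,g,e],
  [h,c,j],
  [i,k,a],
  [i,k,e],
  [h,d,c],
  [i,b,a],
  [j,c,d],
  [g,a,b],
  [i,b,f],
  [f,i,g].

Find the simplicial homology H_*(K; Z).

Take the total order a < b < c < d < e < f < g < h < i < j < k on the vertex set. Then K (dimension 2) consists of the simplices:

  0-simplices (11): a, b, c, d, e, f, g, h, i, j, k
  1-simplices (24): ab, af, ag, ai, ak, be, bf, bg, bi, bk, cd, ch, cj, dh, dj, eg, ei, ek, fg, fi, fk, gi, hj, ik
  2-simplices (16): abg, abi, afg, afk, aik, beg, bek, bfi, bfk, cdh, cdj, chj, dhj, egi, eik, fgi

Hence C_0 ≅ Z^11, C_1 ≅ Z^24, C_2 ≅ Z^16.

∂_1: C_1 → C_0 sends each edge [p,q] (with p < q) to q − p.
This gives a 11×24 integer matrix of rank 9; reducing to Smith normal form yields diagonal entries (1,1,1,1,1,1,1,1,1).

Boundary ∂_2: C_2 → C_1 acts by ∂[p,q,r] = [q,r] − [p,r] + [p,q]. For instance
  ∂afk = fk − ak + af,
  ∂cdh = dh − ch + cd.
As a 24×16 matrix over Z this has rank 15, with invariant factors (1,1,1,1,1,1,1,1,1,1,1,1,1,1,2).

Now H_k = ker ∂_k / im ∂_{k+1}, so:

  H_0: rank C_0 − rank ∂_1 = 11 − 9 = 2, and the invariant factors of ∂_1 are all 1, so H_0 = Z^2.
  H_1: rank ker ∂_1 − rank ∂_2 = (24 − 9) − 15 = 0, and ∂_2 has invariant factor 2 > 1, so H_1 = Z/2Z.
  H_2: rank ker ∂_2 − rank ∂_3 = (16 − 15) − 0 = 1, and there is no ∂_3, so H_2 = Z.

(K is a triangulation of the disjoint union of the real projective plane RP^2 and the 2-sphere S^2.)

H_0 ≅ Z^2,  H_1 ≅ Z/2Z,  H_2 ≅ Z.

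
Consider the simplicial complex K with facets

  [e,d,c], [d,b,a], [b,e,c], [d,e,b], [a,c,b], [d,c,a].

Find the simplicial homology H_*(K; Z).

Take the total order a < b < c < d < e on the vertex set. Then K (dimension 2) consists of the simplices:

  0-simplices (5): a, b, c, d, e
  1-simplices (9): ab, ac, ad, bc, bd, be, cd, ce, de
  2-simplices (6): abc, abd, acd, bce, bde, cde

giving chain groups C_0 ≅ Z^5, C_1 ≅ Z^9, C_2 ≅ Z^6.

∂_1: C_1 → C_0 is given by ∂[p,q] = [q] − [p].
The 5×9 boundary matrix has rank 4 and Smith normal form diag(1,1,1,1).

The boundary map ∂_2: C_2 → C_1 maps a triangle to the signed sum of its edges. For instance
  ∂abc = bc − ac + ab,
  ∂bce = ce − be + bc.
This gives a 9×6 integer matrix of rank 5; reducing to Smith normal form yields diagonal entries (1,1,1,1,1).

Reading off H_k = ker ∂_k / im ∂_{k+1}:

  H_0: rank C_0 − rank ∂_1 = 5 − 4 = 1, and the invariant factors of ∂_1 are all 1, so H_0 = Z.
  H_1: rank ker ∂_1 − rank ∂_2 = (9 − 4) − 5 = 0, and the invariant factors of ∂_2 are all 1, so H_1 = 0.
  H_2: rank ker ∂_2 − rank ∂_3 = (6 − 5) − 0 = 1, and there is no ∂_3, so H_2 = Z.

(K is a triangulation of the 2-sphere S^2.)

H_0 ≅ Z,  H_1 = 0,  H_2 ≅ Z.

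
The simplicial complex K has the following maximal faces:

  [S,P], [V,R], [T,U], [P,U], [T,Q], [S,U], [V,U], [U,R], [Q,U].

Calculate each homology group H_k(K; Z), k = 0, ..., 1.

Fix the vertex order P < Q < R < S < T < U < V and write every simplex with vertices in increasing order. Then dim K = 1 and the simplices of K are:

  0-simplices (7): P, Q, R, S, T, U, V
  1-simplices (9): PS, PU, QT, QU, RU, RV, SU, TU, UV

so the chain groups are C_0 ≅ Z^7, C_1 ≅ Z^9.

∂_1: C_1 → C_0 sends each edge [p,q] (with p < q) to q − p. For instance
  ∂RV = V − R.
This gives a 7×9 integer matrix of rank 6; reducing to Smith normal form yields diagonal entries (1,1,1,1,1,1).

Reading off H_k = ker ∂_k / im ∂_{k+1}:

  H_0: rank C_0 − rank ∂_1 = 7 − 6 = 1, and the invariant factors of ∂_1 are all 1, so H_0 = Z.
  H_1: rank ker ∂_1 − rank ∂_2 = (9 − 6) − 0 = 3, and there is no ∂_2, so H_1 = Z^3.

H_0 = Z,  H_1 = Z^3.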